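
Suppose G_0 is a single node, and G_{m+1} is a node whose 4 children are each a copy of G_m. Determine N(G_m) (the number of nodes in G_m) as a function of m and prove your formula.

Claim: N(G_m) = (4^{m+1} − 1)/3.

Base case: N(G_0) = 1, and (4^{0+1} − 1)/3 = 1.
Assume N(G_j) = (4^{j+1} − 1)/3.
Then N(G_{j+1}) = 1 + 4N(G_j) = 1 + 4·(4^{j+1} − 1)/3 = 1 + (4^{j+2} − 4)/3 = (3 + 4^{j+2} − 4)/3 = (4^{j+2} − 1)/3.
This completes the inductive step, so N(G_m) = (4^{m+1} − 1)/3 for all m ≥ 0.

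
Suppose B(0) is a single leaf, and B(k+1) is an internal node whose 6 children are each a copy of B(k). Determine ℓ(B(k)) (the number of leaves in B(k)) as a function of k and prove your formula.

Claim: ℓ(B(k)) = 6^k.

Base case: ℓ(B(0)) = 1, and 6^0 = 1.
Assume ℓ(B(j)) = 6^j.
Then ℓ(B(j+1)) = 6·ℓ(B(j)) = 6·6^j = 6^{j+1}.
So the formula holds for j+1, and by induction ℓ(B(k)) = 6^k for all k ≥ 0.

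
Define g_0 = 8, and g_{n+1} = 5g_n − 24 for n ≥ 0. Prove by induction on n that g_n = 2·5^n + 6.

Base case: g_0 = 8, and 2·5^0 + 6 = 2 + 6 = 8.
Assume g_j = 2·5^j + 6 for some j ≥ 0.
Then g_{j+1} = 5g_j − 24 = 5·(2·5^j + 6) − 24 = 10·5^j + 30 − 24 = 2·5^{j+1} + 6.
Hence g_n = 2·5^n + 6 for every n ≥ 0, by induction.

g_n = 2·5^n + 6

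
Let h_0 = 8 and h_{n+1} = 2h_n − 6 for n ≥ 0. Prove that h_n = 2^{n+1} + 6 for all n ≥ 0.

Base case: h_0 = 8, and 2^{0+1} + 6 = 2 + 6 = 8.
Assume h_j = 2^{j+1} + 6 for some j ≥ 0.
Then h_{j+1} = 2h_j − 6 = 2·(2^{j+1} + 6) − 6 = 2^{j+2} + 12 − 6 = 2^{j+2} + 6.
By induction, h_n = 2^{n+1} + 6 for all n ≥ 0.

h_n = 2^{n+1} + 6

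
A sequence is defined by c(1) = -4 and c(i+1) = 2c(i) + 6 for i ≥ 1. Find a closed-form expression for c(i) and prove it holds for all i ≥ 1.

Claim: c(i) = 2^i − 6.

Base case: c(1) = -4, and 2^1 − 6 = 2 − 6 = -4.
Assume c(j) = 2^j − 6 for some j ≥ 1.
Then c(j+1) = 2c(j) + 6 = 2·(2^j − 6) + 6 = 2^{j+1} − 12 + 6 = 2^{j+1} − 6.
This completes the inductive step, so c(i) = 2^i − 6 for all i ≥ 1.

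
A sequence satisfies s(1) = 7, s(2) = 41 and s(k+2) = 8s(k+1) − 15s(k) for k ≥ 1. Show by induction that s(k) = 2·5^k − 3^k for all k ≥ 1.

Base cases: s(1) = 7 and 2·5^1 − 3^1 = 7; s(2) = 41 and 2·5^2 − 3^2 = 41.
Assume s(j) = 2·5^j − 3^j for all 1 ≤ j ≤ r, where r ≥ 2.
Then s(r+1) = 8s(r) − 15s(r−1) = 8·(2·5^r − 3^r) − 15·(2·5^{r−1} − 3^{r−1}) = 2·(8·5 − 15)5^{r−1} − (8·3 − 15)3^{r−1} = 50·5^{r−1} − 9·3^{r−1} = 2·5^{r+1} − 3^{r+1}.
This completes the inductive step, so s(k) = 2·5^k − 3^k for all k ≥ 1.

s(k) = 2·5^k − 3^k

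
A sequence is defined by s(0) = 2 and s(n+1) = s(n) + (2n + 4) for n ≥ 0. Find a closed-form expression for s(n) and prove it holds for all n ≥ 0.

Claim: s(n) = n^2 + 3n + 2.

Base case: s(0) = 2, and 0^2 + 3·0 + 2 = 2.
Assume s(j) = j^2 + 3j + 2.
Then s(j+1) = s(j) + (2j + 4) = (j^2 + 3j + 2) + (2j + 4) = j^2 + 5j + 6,
and (j+1)^2 + 3·(j+1) + 2 = j^2 + 5j + 6.
This completes the inductive step, so s(n) = n^2 + 3n + 2 for all n ≥ 0.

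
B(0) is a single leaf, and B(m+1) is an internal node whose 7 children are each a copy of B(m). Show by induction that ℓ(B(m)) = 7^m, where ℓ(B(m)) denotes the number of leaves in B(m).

Base case: ℓ(B(0)) = 1, and 7^0 = 1.
Assume ℓ(B(j)) = 7^j.
Then ℓ(B(j+1)) = 7·ℓ(B(j)) = 7·7^j = 7^{j+1}.
So the formula holds for j+1, and by induction ℓ(B(m)) = 7^m for all m ≥ 0.

ℓ(B(m)) = 7^m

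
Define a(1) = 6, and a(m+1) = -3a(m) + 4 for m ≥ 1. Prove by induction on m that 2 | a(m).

Base case: a(1) = 6 = 2·3, so 2 | a(1).
Assume 2 | a(k), so a(k) = 2t for some integer t.
Then a(k+1) = -3a(k) + 4 = -3·(2t) + 4 = 2(-3t + 2), so 2 | a(k+1).
This completes the inductive step, so 2 | a(m) for all m ≥ 1.

2 | a(m)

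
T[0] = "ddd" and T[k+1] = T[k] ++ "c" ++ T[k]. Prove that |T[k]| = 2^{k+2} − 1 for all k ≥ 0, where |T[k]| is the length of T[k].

Base case: |T[0]| = 3, and 2^{0+2} − 1 = 3.
Assume |T[r]| = 2^{r+2} − 1.
Then |T[r+1]| = |T[r]| + 1 + |T[r]| = 2|T[r]| + 1 = 2(2^{r+2} − 1) + 1 = 2^{r+3} − 2 + 1 = 2^{r+3} − 1.
By induction, |T[k]| = 2^{k+2} − 1 for all k ≥ 0.

|T[k]| = 2^{k+2} − 1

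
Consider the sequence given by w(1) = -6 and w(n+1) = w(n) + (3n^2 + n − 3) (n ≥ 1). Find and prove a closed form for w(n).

Claim: w(n) = n^3 − n^2 − 3n − 3.

Base case: w(1) = -6, and 1^3 − 1^2 − 3·1 − 3 = -6.
Assume w(j) = j^3 − j^2 − 3j − 3.
Then w(j+1) = w(j) + (3j^2 + j − 3) = (j^3 − j^2 − 3j − 3) + (3j^2 + j − 3) = j^3 + 2j^2 − 2j − 6,
and (j+1)^3 − (j+1)^2 − 3·(j+1) − 3 = j^3 + 2j^2 − 2j − 6.
By induction, w(n) = n^3 − n^2 − 3n − 3 for all n ≥ 1.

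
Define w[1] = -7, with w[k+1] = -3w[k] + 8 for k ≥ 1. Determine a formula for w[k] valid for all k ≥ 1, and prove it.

Claim: w[k] = 3·(-3)^k + 2.

Base case: w[1] = -7, and 3·(-3)^1 + 2 = -9 + 2 = -7.
Assume w[j] = 3·(-3)^j + 2 for some j ≥ 1.
Then w[j+1] = -3w[j] + 8 = -3·(3·(-3)^j + 2) + 8 = -9·(-3)^j − 6 + 8 = 3·(-3)^{j+1} + 2.
Hence w[k] = 3·(-3)^k + 2 for every k ≥ 1, by induction.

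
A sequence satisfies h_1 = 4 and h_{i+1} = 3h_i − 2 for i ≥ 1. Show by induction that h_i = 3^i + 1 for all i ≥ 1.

Base case: h_1 = 4, and 3^1 + 1 = 3 + 1 = 4.
Assume h_k = 3^k + 1 for some k ≥ 1.
Then h_{k+1} = 3h_k − 2 = 3·(3^k + 1) − 2 = 3^{k+1} + 3 − 2 = 3^{k+1} + 1.
This completes the inductive step, so h_i = 3^i + 1 for all i ≥ 1.

h_i = 3^i + 1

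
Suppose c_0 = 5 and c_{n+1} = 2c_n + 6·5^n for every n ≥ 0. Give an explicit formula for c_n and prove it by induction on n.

Claim: c_n = 3·2^n + 2·5^n.

Base case: c_0 = 5, and 3·2^0 + 2·5^0 = 3 + 2 = 5.
Assume c_k = 3·2^k + 2·5^k for some k ≥ 0.
Then c_{k+1} = 2c_k + 6·5^k = 2·(3·2^k + 2·5^k) + 6·5^k = 3·2^{k+1} + 4·5^k + 6·5^k = 3·2^{k+1} + 10·5^k = 3·2^{k+1} + 2·5^{k+1}.
Hence c_n = 3·2^n + 2·5^n for every n ≥ 0, by induction.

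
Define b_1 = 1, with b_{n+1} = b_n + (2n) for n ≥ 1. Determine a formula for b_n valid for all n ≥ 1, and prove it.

Claim: b_n = n^2 − n + 1.

Base case: b_1 = 1, and 1^2 − 1 + 1 = 1.
Assume b_j = j^2 − j + 1.
Then b_{j+1} = b_j + (2j) = (j^2 − j + 1) + (2j) = j^2 + j + 1,
and (j+1)^2 − (j+1) + 1 = j^2 + j + 1.
By induction, b_n = n^2 − n + 1 for all n ≥ 1.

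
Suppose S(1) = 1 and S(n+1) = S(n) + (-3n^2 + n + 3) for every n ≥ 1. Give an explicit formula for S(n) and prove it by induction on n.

Claim: S(n) = -n^3 + 2n^2 + 2n − 2.

Base case: S(1) = 1, and -1^3 + 2·1^2 + 2·1 − 2 = 1.
Assume S(r) = -r^3 + 2r^2 + 2r − 2.
Then S(r+1) = S(r) + (-3r^2 + r + 3) = (-r^3 + 2r^2 + 2r − 2) + (-3r^2 + r + 3) = -r^3 − r^2 + 3r + 1,
and -(r+1)^3 + 2·(r+1)^2 + 2·(r+1) − 2 = -r^3 − r^2 + 3r + 1.
By induction, S(n) = -n^3 + 2n^2 + 2n − 2 for all n ≥ 1.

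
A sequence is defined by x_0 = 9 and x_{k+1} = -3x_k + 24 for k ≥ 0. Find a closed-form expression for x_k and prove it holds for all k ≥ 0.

Claim: x_k = 3·(-3)^k + 6.

Base case: x_0 = 9, and 3·(-3)^0 + 6 = 3 + 6 = 9.
Assume x_m = 3·(-3)^m + 6 for some m ≥ 0.
Then x_{m+1} = -3x_m + 24 = -3·(3·(-3)^m + 6) + 24 = -9·(-3)^m − 18 + 24 = 3·(-3)^{m+1} + 6.
So the formula holds for m+1, and by induction x_k = 3·(-3)^k + 6 for all k ≥ 0.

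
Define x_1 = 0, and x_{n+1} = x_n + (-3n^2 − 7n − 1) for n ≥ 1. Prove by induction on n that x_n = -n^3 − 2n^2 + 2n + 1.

Base case: x_1 = 0, and -1^3 − 2·1^2 + 2·1 + 1 = 0.
Assume x_k = -k^3 − 2k^2 + 2k + 1.
Then x_{k+1} = x_k + (-3k^2 − 7k − 1) = (-k^3 − 2k^2 + 2k + 1) + (-3k^2 − 7k − 1) = -k^3 − 5k^2 − 5k,
and -(k+1)^3 − 2·(k+1)^2 + 2·(k+1) + 1 = -k^3 − 5k^2 − 5k.
This completes the inductive step, so x_n = -n^3 − 2n^2 + 2n + 1 for all n ≥ 1.

x_n = -n^3 − 2n^2 + 2n + 1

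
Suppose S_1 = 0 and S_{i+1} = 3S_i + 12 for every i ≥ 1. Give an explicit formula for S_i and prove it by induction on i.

Claim: S_i = 2·3^i − 6.

Base case: S_1 = 0, and 2·3^1 − 6 = 6 − 6 = 0.
Assume S_m = 2·3^m − 6 for some m ≥ 1.
Then S_{m+1} = 3S_m + 12 = 3·(2·3^m − 6) + 12 = 6·3^m − 18 + 12 = 2·3^{m+1} − 6.
Hence S_i = 2·3^i − 6 for every i ≥ 1, by induction.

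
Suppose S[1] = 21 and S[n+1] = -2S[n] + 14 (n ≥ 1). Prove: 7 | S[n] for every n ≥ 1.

Base case: S[1] = 21 = 7·3, so 7 | S[1].
Assume 7 | S[j], so S[j] = 7t for some integer t.
Then S[j+1] = -2S[j] + 14 = -2·(7t) + 14 = 7(-2t + 2), so 7 | S[j+1].
By induction, 7 | S[n] for all n ≥ 1.

7 | S[n]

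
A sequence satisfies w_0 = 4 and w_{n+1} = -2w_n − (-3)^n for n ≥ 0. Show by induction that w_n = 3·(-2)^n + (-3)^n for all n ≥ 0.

Base case: w_0 = 4, and 3·(-2)^0 + (-3)^0 = 3 + 1 = 4.
Assume w_j = 3·(-2)^j + (-3)^j for some j ≥ 0.
Then w_{j+1} = -2w_j − (-3)^j = -2·(3·(-2)^j + (-3)^j) − (-3)^j = 3·(-2)^{j+1} − 2·(-3)^j − (-3)^j = 3·(-2)^{j+1} − 3·(-3)^j = 3·(-2)^{j+1} + (-3)^{j+1}.
By induction, w_n = 3·(-2)^n + (-3)^n for all n ≥ 0.

w_n = 3·(-2)^n + (-3)^n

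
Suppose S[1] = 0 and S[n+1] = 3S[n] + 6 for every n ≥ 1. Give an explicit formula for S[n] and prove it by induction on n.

Claim: S[n] = 3^n − 3.

Base case: S[1] = 0, and 3^1 − 3 = 3 − 3 = 0.
Assume S[j] = 3^j − 3 for some j ≥ 1.
Then S[j+1] = 3S[j] + 6 = 3·(3^j − 3) + 6 = 3^{j+1} − 9 + 6 = 3^{j+1} − 3.
By induction, S[n] = 3^n − 3 for all n ≥ 1.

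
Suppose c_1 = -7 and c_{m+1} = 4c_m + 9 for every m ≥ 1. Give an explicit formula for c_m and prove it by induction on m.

Claim: c_m = -4^m − 3.

Base case: c_1 = -7, and -4^1 − 3 = -4 − 3 = -7.
Assume c_r = -4^r − 3 for some r ≥ 1.
Then c_{r+1} = 4c_r + 9 = 4·(-4^r − 3) + 9 = -4^{r+1} − 12 + 9 = -4^{r+1} − 3.
This completes the inductive step, so c_m = -4^m − 3 for all m ≥ 1.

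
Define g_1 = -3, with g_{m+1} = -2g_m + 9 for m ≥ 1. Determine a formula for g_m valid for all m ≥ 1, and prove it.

Claim: g_m = 3·(-2)^m + 3.

Base case: g_1 = -3, and 3·(-2)^1 + 3 = -6 + 3 = -3.
Assume g_r = 3·(-2)^r + 3 for some r ≥ 1.
Then g_{r+1} = -2g_r + 9 = -2·(3·(-2)^r + 3) + 9 = -6·(-2)^r − 6 + 9 = 3·(-2)^{r+1} + 3.
This completes the inductive step, so g_m = 3·(-2)^m + 3 for all m ≥ 1.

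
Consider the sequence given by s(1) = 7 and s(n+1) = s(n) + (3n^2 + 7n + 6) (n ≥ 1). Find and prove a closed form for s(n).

Claim: s(n) = n^3 + 2n^2 + 3n + 1.

Base case: s(1) = 7, and 1^3 + 2·1^2 + 3·1 + 1 = 7.
Assume s(r) = r^3 + 2r^2 + 3r + 1.
Then s(r+1) = s(r) + (3r^2 + 7r + 6) = (r^3 + 2r^2 + 3r + 1) + (3r^2 + 7r + 6) = r^3 + 5r^2 + 10r + 7,
and (r+1)^3 + 2·(r+1)^2 + 3·(r+1) + 1 = r^3 + 5r^2 + 10r + 7.
By induction, s(n) = n^3 + 2n^2 + 3n + 1 for all n ≥ 1.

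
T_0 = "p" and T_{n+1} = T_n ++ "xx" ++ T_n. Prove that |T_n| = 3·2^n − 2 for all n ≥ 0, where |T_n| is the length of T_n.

Base case: |T_0| = 1, and 3·2^0 − 2 = 1.
Assume |T_r| = 3·2^r − 2.
Then |T_{r+1}| = |T_r| + 2 + |T_r| = 2|T_r| + 2 = 2(3·2^r − 2) + 2 = 3·2^{r+1} − 4 + 2 = 3·2^{r+1} − 2.
So the formula holds for r+1, and by induction |T_n| = 3·2^n − 2 for all n ≥ 0.

|T_n| = 3·2^n − 2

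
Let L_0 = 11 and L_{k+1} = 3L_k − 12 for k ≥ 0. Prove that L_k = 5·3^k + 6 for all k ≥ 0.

Base case: L_0 = 11, and 5·3^0 + 6 = 5 + 6 = 11.
Assume L_j = 5·3^j + 6 for some j ≥ 0.
Then L_{j+1} = 3L_j − 12 = 3·(5·3^j + 6) − 12 = 15·3^j + 18 − 12 = 5·3^{j+1} + 6.
So the formula holds for j+1, and by induction L_k = 5·3^k + 6 for all k ≥ 0.

L_k = 5·3^k + 6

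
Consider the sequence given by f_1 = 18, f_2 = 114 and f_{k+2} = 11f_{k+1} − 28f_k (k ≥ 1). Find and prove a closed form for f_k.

Claim: f_k = 4^k + 2·7^k.

Base cases: f_1 = 18 and 4^1 + 2·7^1 = 18; f_2 = 114 and 4^2 + 2·7^2 = 114.
Assume f_i = 4^i + 2·7^i for all 1 ≤ i ≤ j, where j ≥ 2.
Then f_{j+1} = 11f_j − 28f_{j−1} = 11·(4^j + 2·7^j) − 28·(4^{j−1} + 2·7^{j−1}) = (11·4 − 28)4^{j−1} + 2·(11·7 − 28)7^{j−1} = 16·4^{j−1} + 98·7^{j−1} = 4^{j+1} + 2·7^{j+1}.
So the formula holds for j+1, and by strong induction f_k = 4^k + 2·7^k for all k ≥ 1.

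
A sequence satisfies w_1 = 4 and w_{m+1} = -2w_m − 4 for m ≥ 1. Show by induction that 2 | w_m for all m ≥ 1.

Base case: w_1 = 4 = 2·2, so 2 | w_1.
Assume 2 | w_j, so w_j = 2t for some integer t.
Then w_{j+1} = -2w_j − 4 = -2·(2t) − 4 = 2(-2t − 2), so 2 | w_{j+1}.
By induction, 2 | w_m for all m ≥ 1.

2 | w_m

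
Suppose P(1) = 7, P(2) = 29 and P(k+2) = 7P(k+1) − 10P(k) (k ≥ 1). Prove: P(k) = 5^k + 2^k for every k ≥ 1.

Base cases: P(1) = 7 and 5^1 + 2^1 = 7; P(2) = 29 and 5^2 + 2^2 = 29.
Assume P(j) = 5^j + 2^j for all 1 ≤ j ≤ m, where m ≥ 2.
Then P(m+1) = 7P(m) − 10P(m−1) = 7·(5^m + 2^m) − 10·(5^{m−1} + 2^{m−1}) = (7·5 − 10)5^{m−1} + (7·2 − 10)2^{m−1} = 25·5^{m−1} + 4·2^{m−1} = 5^{m+1} + 2^{m+1}.
So the formula holds for m+1, and by strong induction P(k) = 5^k + 2^k for all k ≥ 1.

P(k) = 5^k + 2^k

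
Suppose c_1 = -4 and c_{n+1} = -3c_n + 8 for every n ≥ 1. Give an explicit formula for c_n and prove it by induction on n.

Claim: c_n = 2·(-3)^n + 2.

Base case: c_1 = -4, and 2·(-3)^1 + 2 = -6 + 2 = -4.
Assume c_k = 2·(-3)^k + 2 for some k ≥ 1.
Then c_{k+1} = -3c_k + 8 = -3·(2·(-3)^k + 2) + 8 = -6·(-3)^k − 6 + 8 = 2·(-3)^{k+1} + 2.
This completes the inductive step, so c_n = 2·(-3)^n + 2 for all n ≥ 1.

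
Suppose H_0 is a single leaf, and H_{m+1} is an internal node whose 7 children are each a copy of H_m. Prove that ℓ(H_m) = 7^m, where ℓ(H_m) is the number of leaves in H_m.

Base case: ℓ(H_0) = 1, and 7^0 = 1.
Assume ℓ(H_j) = 7^j.
Then ℓ(H_{j+1}) = 7·ℓ(H_j) = 7·7^j = 7^{j+1}.
This completes the inductive step, so ℓ(H_m) = 7^m for all m ≥ 0.

ℓ(H_m) = 7^m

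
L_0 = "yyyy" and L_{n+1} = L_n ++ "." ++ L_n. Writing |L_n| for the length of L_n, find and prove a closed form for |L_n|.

Claim: |L_n| = 5·2^n − 1.

Base case: |L_0| = 4, and 5·2^0 − 1 = 4.
Assume |L_k| = 5·2^k − 1.
Then |L_{k+1}| = |L_k| + 1 + |L_k| = 2|L_k| + 1 = 2(5·2^k − 1) + 1 = 5·2^{k+1} − 2 + 1 = 5·2^{k+1} − 1.
So the formula holds for k+1, and by induction |L_n| = 5·2^n − 1 for all n ≥ 0.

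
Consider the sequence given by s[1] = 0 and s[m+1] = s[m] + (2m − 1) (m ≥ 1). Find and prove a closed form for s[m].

Claim: s[m] = m^2 − 2m + 1.

Base case: s[1] = 0, and 1^2 − 2·1 + 1 = 0.
Assume s[k] = k^2 − 2k + 1.
Then s[k+1] = s[k] + (2k − 1) = (k^2 − 2k + 1) + (2k − 1) = k^2,
and (k+1)^2 − 2·(k+1) + 1 = k^2.
Hence s[m] = m^2 − 2m + 1 for every m ≥ 1, by induction.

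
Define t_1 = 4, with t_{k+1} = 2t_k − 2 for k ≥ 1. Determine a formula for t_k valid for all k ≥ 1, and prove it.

Claim: t_k = 2^k + 2.

Base case: t_1 = 4, and 2^1 + 2 = 2 + 2 = 4.
Assume t_m = 2^m + 2 for some m ≥ 1.
Then t_{m+1} = 2t_m − 2 = 2·(2^m + 2) − 2 = 2^{m+1} + 4 − 2 = 2^{m+1} + 2.
So the formula holds for m+1, and by induction t_k = 2^k + 2 for all k ≥ 1.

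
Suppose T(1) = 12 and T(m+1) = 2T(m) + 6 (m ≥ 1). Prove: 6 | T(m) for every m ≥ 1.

Base case: T(1) = 12 = 6·2, so 6 | T(1).
Assume 6 | T(j), so T(j) = 6t for some integer t.
Then T(j+1) = 2T(j) + 6 = 2·(6t) + 6 = 6(2t + 1), so 6 | T(j+1).
By induction, 6 | T(m) for all m ≥ 1.

6 | T(m)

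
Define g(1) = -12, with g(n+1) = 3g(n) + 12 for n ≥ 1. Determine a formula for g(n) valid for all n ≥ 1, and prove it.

Claim: g(n) = -2·3^n − 6.

Base case: g(1) = -12, and -2·3^1 − 6 = -6 − 6 = -12.
Assume g(r) = -2·3^r − 6 for some r ≥ 1.
Then g(r+1) = 3g(r) + 12 = 3·(-2·3^r − 6) + 12 = -6·3^r − 18 + 12 = -2·3^{r+1} − 6.
Hence g(n) = -2·3^n − 6 for every n ≥ 1, by induction.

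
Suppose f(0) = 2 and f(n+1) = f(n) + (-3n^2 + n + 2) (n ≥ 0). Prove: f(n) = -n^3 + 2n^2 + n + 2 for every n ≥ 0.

Base case: f(0) = 2, and -0^3 + 2·0^2 + 0 + 2 = 2.
Assume f(j) = -j^3 + 2j^2 + j + 2.
Then f(j+1) = f(j) + (-3j^2 + j + 2) = (-j^3 + 2j^2 + j + 2) + (-3j^2 + j + 2) = -j^3 − j^2 + 2j + 4,
and -(j+1)^3 + 2·(j+1)^2 + (j+1) + 2 = -j^3 − j^2 + 2j + 4.
Hence f(n) = -n^3 + 2n^2 + n + 2 for every n ≥ 0, by induction.

f(n) = -n^3 + 2n^2 + n + 2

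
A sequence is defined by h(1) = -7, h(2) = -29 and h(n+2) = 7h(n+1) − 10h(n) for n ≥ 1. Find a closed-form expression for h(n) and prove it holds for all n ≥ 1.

Claim: h(n) = -5^n − 2^n.

Base cases: h(1) = -7 and -5^1 − 2^1 = -7; h(2) = -29 and -5^2 − 2^2 = -29.
Assume h(j) = -5^j − 2^j for all 1 ≤ j ≤ r, where r ≥ 2.
Then h(r+1) = 7h(r) − 10h(r−1) = 7·(-5^r − 2^r) − 10·(-5^{r−1} − 2^{r−1}) = -(7·5 − 10)5^{r−1} − (7·2 − 10)2^{r−1} = -25·5^{r−1} − 4·2^{r−1} = -5^{r+1} − 2^{r+1}.
So the formula holds for r+1, and by strong induction h(n) = -5^n − 2^n for all n ≥ 1.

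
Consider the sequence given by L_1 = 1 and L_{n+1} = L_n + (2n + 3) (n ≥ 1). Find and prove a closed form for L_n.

Claim: L_n = n^2 + 2n − 2.

Base case: L_1 = 1, and 1^2 + 2·1 − 2 = 1.
Assume L_m = m^2 + 2m − 2.
Then L_{m+1} = L_m + (2m + 3) = (m^2 + 2m − 2) + (2m + 3) = m^2 + 4m + 1,
and (m+1)^2 + 2·(m+1) − 2 = m^2 + 4m + 1.
Hence L_n = n^2 + 2n − 2 for every n ≥ 1, by induction.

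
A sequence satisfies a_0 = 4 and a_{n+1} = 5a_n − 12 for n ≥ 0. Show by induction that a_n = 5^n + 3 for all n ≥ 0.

Base case: a_0 = 4, and 5^0 + 3 = 1 + 3 = 4.
Assume a_j = 5^j + 3 for some j ≥ 0.
Then a_{j+1} = 5a_j − 12 = 5·(5^j + 3) − 12 = 5^{j+1} + 15 − 12 = 5^{j+1} + 3.
Hence a_n = 5^n + 3 for every n ≥ 0, by induction.

a_n = 5^n + 3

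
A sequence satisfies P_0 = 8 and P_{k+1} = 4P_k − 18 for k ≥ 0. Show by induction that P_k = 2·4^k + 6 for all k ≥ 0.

Base case: P_0 = 8, and 2·4^0 + 6 = 2 + 6 = 8.
Assume P_j = 2·4^j + 6 for some j ≥ 0.
Then P_{j+1} = 4P_j − 18 = 4·(2·4^j + 6) − 18 = 8·4^j + 24 − 18 = 2·4^{j+1} + 6.
By induction, P_k = 2·4^k + 6 for all k ≥ 0.

P_k = 2·4^k + 6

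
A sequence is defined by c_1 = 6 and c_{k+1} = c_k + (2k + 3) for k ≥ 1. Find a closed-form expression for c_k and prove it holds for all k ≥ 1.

Claim: c_k = k^2 + 2k + 3.

Base case: c_1 = 6, and 1^2 + 2·1 + 3 = 6.
Assume c_j = j^2 + 2j + 3.
Then c_{j+1} = c_j + (2j + 3) = (j^2 + 2j + 3) + (2j + 3) = j^2 + 4j + 6,
and (j+1)^2 + 2·(j+1) + 3 = j^2 + 4j + 6.
Hence c_k = k^2 + 2k + 3 for every k ≥ 1, by induction.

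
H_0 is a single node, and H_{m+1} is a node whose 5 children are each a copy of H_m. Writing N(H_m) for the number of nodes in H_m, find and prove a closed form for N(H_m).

Claim: N(H_m) = (5^{m+1} − 1)/4.

Base case: N(H_0) = 1, and (5^{0+1} − 1)/4 = 1.
Assume N(H_k) = (5^{k+1} − 1)/4.
Then N(H_{k+1}) = 1 + 5N(H_k) = 1 + 5·(5^{k+1} − 1)/4 = 1 + (5^{k+2} − 5)/4 = (4 + 5^{k+2} − 5)/4 = (5^{k+2} − 1)/4.
This completes the inductive step, so N(H_m) = (5^{m+1} − 1)/4 for all m ≥ 0.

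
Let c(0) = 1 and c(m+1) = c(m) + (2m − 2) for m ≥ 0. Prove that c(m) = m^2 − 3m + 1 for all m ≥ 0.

Base case: c(0) = 1, and 0^2 − 3·0 + 1 = 1.
Assume c(j) = j^2 − 3j + 1.
Then c(j+1) = c(j) + (2j − 2) = (j^2 − 3j + 1) + (2j − 2) = j^2 − j − 1,
and (j+1)^2 − 3·(j+1) + 1 = j^2 − j − 1.
By induction, c(m) = m^2 − 3m + 1 for all m ≥ 0.

c(m) = m^2 − 3m + 1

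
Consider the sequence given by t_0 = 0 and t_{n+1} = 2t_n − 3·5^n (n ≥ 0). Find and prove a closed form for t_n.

Claim: t_n = 2^n − 5^n.

Base case: t_0 = 0, and 2^0 − 5^0 = 1 − 1 = 0.
Assume t_m = 2^m − 5^m for some m ≥ 0.
Then t_{m+1} = 2t_m − 3·5^m = 2·(2^m − 5^m) − 3·5^m = 2^{m+1} − 2·5^m − 3·5^m = 2^{m+1} − 5·5^m = 2^{m+1} − 5^{m+1}.
So the formula holds for m+1, and by induction t_n = 2^n − 5^n for all n ≥ 0.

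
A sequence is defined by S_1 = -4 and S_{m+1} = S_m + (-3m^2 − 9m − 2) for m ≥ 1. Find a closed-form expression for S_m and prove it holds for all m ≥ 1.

Claim: S_m = -m^3 − 3m^2 + 2m − 2.

Base case: S_1 = -4, and -1^3 − 3·1^2 + 2·1 − 2 = -4.
Assume S_k = -k^3 − 3k^2 + 2k − 2.
Then S_{k+1} = S_k + (-3k^2 − 9k − 2) = (-k^3 − 3k^2 + 2k − 2) + (-3k^2 − 9k − 2) = -k^3 − 6k^2 − 7k − 4,
and -(k+1)^3 − 3·(k+1)^2 + 2·(k+1) − 2 = -k^3 − 6k^2 − 7k − 4.
Hence S_m = -m^3 − 3m^2 + 2m − 2 for every m ≥ 1, by induction.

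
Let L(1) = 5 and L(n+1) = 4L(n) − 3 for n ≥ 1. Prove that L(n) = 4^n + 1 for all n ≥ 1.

Base case: L(1) = 5, and 4^1 + 1 = 4 + 1 = 5.
Assume L(m) = 4^m + 1 for some m ≥ 1.
Then L(m+1) = 4L(m) − 3 = 4·(4^m + 1) − 3 = 4^{m+1} + 4 − 3 = 4^{m+1} + 1.
This completes the inductive step, so L(n) = 4^n + 1 for all n ≥ 1.

L(n) = 4^n + 1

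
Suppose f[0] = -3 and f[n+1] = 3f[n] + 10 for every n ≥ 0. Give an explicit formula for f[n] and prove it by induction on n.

Claim: f[n] = 2·3^n − 5.

Base case: f[0] = -3, and 2·3^0 − 5 = 2 − 5 = -3.
Assume f[k] = 2·3^k − 5 for some k ≥ 0.
Then f[k+1] = 3f[k] + 10 = 3·(2·3^k − 5) + 10 = 6·3^k − 15 + 10 = 2·3^{k+1} − 5.
So the formula holds for k+1, and by induction f[n] = 2·3^n − 5 for all n ≥ 0.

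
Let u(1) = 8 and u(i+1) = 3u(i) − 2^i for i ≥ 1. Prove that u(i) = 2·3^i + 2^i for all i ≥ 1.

Base case: u(1) = 8, and 2·3^1 + 2^1 = 6 + 2 = 8.
Assume u(k) = 2·3^k + 2^k for some k ≥ 1.
Then u(k+1) = 3u(k) − 2^k = 3·(2·3^k + 2^k) − 2^k = 2·3^{k+1} + 3·2^k − 2^k = 2·3^{k+1} + 2·2^k = 2·3^{k+1} + 2^{k+1}.
By induction, u(i) = 2·3^i + 2^i for all i ≥ 1.

u(i) = 2·3^i + 2^i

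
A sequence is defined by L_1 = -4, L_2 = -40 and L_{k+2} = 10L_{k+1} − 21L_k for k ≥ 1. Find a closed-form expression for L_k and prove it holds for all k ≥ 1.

Claim: L_k = 3^k − 7^k.

Base cases: L_1 = -4 and 3^1 − 7^1 = -4; L_2 = -40 and 3^2 − 7^2 = -40.
Assume L_j = 3^j − 7^j for all 1 ≤ j ≤ r, where r ≥ 2.
Then L_{r+1} = 10L_r − 21L_{r−1} = 10·(3^r − 7^r) − 21·(3^{r−1} − 7^{r−1}) = (10·3 − 21)3^{r−1} − (10·7 − 21)7^{r−1} = 9·3^{r−1} − 49·7^{r−1} = 3^{r+1} − 7^{r+1}.
So the formula holds for r+1, and by strong induction L_k = 3^k − 7^k for all k ≥ 1.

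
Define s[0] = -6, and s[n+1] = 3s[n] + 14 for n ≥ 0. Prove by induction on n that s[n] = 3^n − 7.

Base case: s[0] = -6, and 3^0 − 7 = 1 − 7 = -6.
Assume s[j] = 3^j − 7 for some j ≥ 0.
Then s[j+1] = 3s[j] + 14 = 3·(3^j − 7) + 14 = 3^{j+1} − 21 + 14 = 3^{j+1} − 7.
By induction, s[n] = 3^n − 7 for all n ≥ 0.

s[n] = 3^n − 7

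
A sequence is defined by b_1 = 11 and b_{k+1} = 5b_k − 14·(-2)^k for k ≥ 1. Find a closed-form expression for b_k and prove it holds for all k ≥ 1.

Claim: b_k = 3·5^k + 2·(-2)^k.

Base case: b_1 = 11, and 3·5^1 + 2·(-2)^1 = 15 − 4 = 11.
Assume b_r = 3·5^r + 2·(-2)^r for some r ≥ 1.
Then b_{r+1} = 5b_r − 14·(-2)^r = 5·(3·5^r + 2·(-2)^r) − 14·(-2)^r = 3·5^{r+1} + 10·(-2)^r − 14·(-2)^r = 3·5^{r+1} − 4·(-2)^r = 3·5^{r+1} + 2·(-2)^{r+1}.
Hence b_k = 3·5^k + 2·(-2)^k for every k ≥ 1, by induction.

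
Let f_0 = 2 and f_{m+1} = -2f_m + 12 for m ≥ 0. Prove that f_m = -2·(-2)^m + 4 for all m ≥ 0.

Base case: f_0 = 2, and -2·(-2)^0 + 4 = -2 + 4 = 2.
Assume f_r = -2·(-2)^r + 4 for some r ≥ 0.
Then f_{r+1} = -2f_r + 12 = -2·(-2·(-2)^r + 4) + 12 = 4·(-2)^r − 8 + 12 = -2·(-2)^{r+1} + 4.
This completes the inductive step, so f_m = -2·(-2)^m + 4 for all m ≥ 0.

f_m = -2·(-2)^m + 4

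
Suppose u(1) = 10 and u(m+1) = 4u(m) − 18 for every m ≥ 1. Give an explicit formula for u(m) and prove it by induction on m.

Claim: u(m) = 4^m + 6.

Base case: u(1) = 10, and 4^1 + 6 = 4 + 6 = 10.
Assume u(j) = 4^j + 6 for some j ≥ 1.
Then u(j+1) = 4u(j) − 18 = 4·(4^j + 6) − 18 = 4^{j+1} + 24 − 18 = 4^{j+1} + 6.
By induction, u(m) = 4^m + 6 for all m ≥ 1.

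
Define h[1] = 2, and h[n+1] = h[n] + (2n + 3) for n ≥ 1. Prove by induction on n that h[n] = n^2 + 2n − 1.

Base case: h[1] = 2, and 1^2 + 2·1 − 1 = 2.
Assume h[k] = k^2 + 2k − 1.
Then h[k+1] = h[k] + (2k + 3) = (k^2 + 2k − 1) + (2k + 3) = k^2 + 4k + 2,
and (k+1)^2 + 2·(k+1) − 1 = k^2 + 4k + 2.
This completes the inductive step, so h[n] = n^2 + 2n − 1 for all n ≥ 1.

h[n] = n^2 + 2n − 1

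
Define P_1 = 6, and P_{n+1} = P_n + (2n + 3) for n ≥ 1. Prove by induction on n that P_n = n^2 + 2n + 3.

Base case: P_1 = 6, and 1^2 + 2·1 + 3 = 6.
Assume P_k = k^2 + 2k + 3.
Then P_{k+1} = P_k + (2k + 3) = (k^2 + 2k + 3) + (2k + 3) = k^2 + 4k + 6,
and (k+1)^2 + 2·(k+1) + 3 = k^2 + 4k + 6.
By induction, P_n = n^2 + 2n + 3 for all n ≥ 1.

P_n = n^2 + 2n + 3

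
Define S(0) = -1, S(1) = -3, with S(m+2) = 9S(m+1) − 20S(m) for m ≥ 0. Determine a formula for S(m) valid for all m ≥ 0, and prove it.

Claim: S(m) = 5^m − 2·4^m.

Base cases: S(0) = -1 and 5^0 − 2·4^0 = -1; S(1) = -3 and 5^1 − 2·4^1 = -3.
Assume S(j) = 5^j − 2·4^j for all 0 ≤ j ≤ r, where r ≥ 1.
Then S(r+1) = 9S(r) − 20S(r−1) = 9·(5^r − 2·4^r) − 20·(5^{r−1} − 2·4^{r−1}) = (9·5 − 20)5^{r−1} − 2·(9·4 − 20)4^{r−1} = 25·5^{r−1} − 32·4^{r−1} = 5^{r+1} − 2·4^{r+1}.
Hence S(m) = 5^m − 2·4^m for every m ≥ 0, by strong induction.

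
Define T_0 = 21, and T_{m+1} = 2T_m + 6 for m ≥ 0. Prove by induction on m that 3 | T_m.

Base case: T_0 = 21 = 3·7, so 3 | T_0.
Assume 3 | T_r, so T_r = 3t for some integer t.
Then T_{r+1} = 2T_r + 6 = 2·(3t) + 6 = 3(2t + 2), so 3 | T_{r+1}.
By induction, 3 | T_m for all m ≥ 0.

3 | T_m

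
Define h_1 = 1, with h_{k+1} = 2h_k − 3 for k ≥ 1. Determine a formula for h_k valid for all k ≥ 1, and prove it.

Claim: h_k = -2^k + 3.

Base case: h_1 = 1, and -2^1 + 3 = -2 + 3 = 1.
Assume h_j = -2^j + 3 for some j ≥ 1.
Then h_{j+1} = 2h_j − 3 = 2·(-2^j + 3) − 3 = -2^{j+1} + 6 − 3 = -2^{j+1} + 3.
So the formula holds for j+1, and by induction h_k = -2^k + 3 for all k ≥ 1.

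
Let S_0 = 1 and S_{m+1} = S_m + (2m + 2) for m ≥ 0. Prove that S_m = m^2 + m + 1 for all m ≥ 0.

Base case: S_0 = 1, and 0^2 + 0 + 1 = 1.
Assume S_r = r^2 + r + 1.
Then S_{r+1} = S_r + (2r + 2) = (r^2 + r + 1) + (2r + 2) = r^2 + 3r + 3,
and (r+1)^2 + (r+1) + 1 = r^2 + 3r + 3.
This completes the inductive step, so S_m = m^2 + m + 1 for all m ≥ 0.

S_m = m^2 + m + 1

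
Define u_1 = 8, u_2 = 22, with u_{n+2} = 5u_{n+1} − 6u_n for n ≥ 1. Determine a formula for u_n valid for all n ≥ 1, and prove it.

Claim: u_n = 2·3^n + 2^n.

Base cases: u_1 = 8 and 2·3^1 + 2^1 = 8; u_2 = 22 and 2·3^2 + 2^2 = 22.
Assume u_j = 2·3^j + 2^j for all 1 ≤ j ≤ r, where r ≥ 2.
Then u_{r+1} = 5u_r − 6u_{r−1} = 5·(2·3^r + 2^r) − 6·(2·3^{r−1} + 2^{r−1}) = 2·(5·3 − 6)3^{r−1} + (5·2 − 6)2^{r−1} = 18·3^{r−1} + 4·2^{r−1} = 2·3^{r+1} + 2^{r+1}.
This completes the inductive step, so u_n = 2·3^n + 2^n for all n ≥ 1.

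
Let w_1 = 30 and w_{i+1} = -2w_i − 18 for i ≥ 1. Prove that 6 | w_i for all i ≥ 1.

Base case: w_1 = 30 = 6·5, so 6 | w_1.
Assume 6 | w_r, so w_r = 6t for some integer t.
Then w_{r+1} = -2w_r − 18 = -2·(6t) − 18 = 6(-2t − 3), so 6 | w_{r+1}.
Hence 6 | w_i for every i ≥ 1, by induction.

6 | w_i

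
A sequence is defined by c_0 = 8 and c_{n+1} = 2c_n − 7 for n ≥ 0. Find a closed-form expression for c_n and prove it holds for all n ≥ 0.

Claim: c_n = 2^n + 7.

Base case: c_0 = 8, and 2^0 + 7 = 1 + 7 = 8.
Assume c_r = 2^r + 7 for some r ≥ 0.
Then c_{r+1} = 2c_r − 7 = 2·(2^r + 7) − 7 = 2^{r+1} + 14 − 7 = 2^{r+1} + 7.
Hence c_n = 2^n + 7 for every n ≥ 0, by induction.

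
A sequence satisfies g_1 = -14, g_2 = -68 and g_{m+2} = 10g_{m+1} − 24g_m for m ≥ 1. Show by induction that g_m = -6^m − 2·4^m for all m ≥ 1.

Base cases: g_1 = -14 and -6^1 − 2·4^1 = -14; g_2 = -68 and -6^2 − 2·4^2 = -68.
Assume g_i = -6^i − 2·4^i for all 1 ≤ i ≤ j, where j ≥ 2.
Then g_{j+1} = 10g_j − 24g_{j−1} = 10·(-6^j − 2·4^j) − 24·(-6^{j−1} − 2·4^{j−1}) = -(10·6 − 24)6^{j−1} − 2·(10·4 − 24)4^{j−1} = -36·6^{j−1} − 32·4^{j−1} = -6^{j+1} − 2·4^{j+1}.
This completes the inductive step, so g_m = -6^m − 2·4^m for all m ≥ 1.

g_m = -6^m − 2·4^m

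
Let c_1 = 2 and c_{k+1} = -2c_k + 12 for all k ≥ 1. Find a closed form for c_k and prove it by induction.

Claim: c_k = (-2)^k + 4.

Base case: c_1 = 2, and (-2)^1 + 4 = -2 + 4 = 2.
Assume c_m = (-2)^m + 4 for some m ≥ 1.
Then c_{m+1} = -2c_m + 12 = -2·((-2)^m + 4) + 12 = -2·(-2)^m − 8 + 12 = (-2)^{m+1} + 4.
Hence c_k = (-2)^k + 4 for every k ≥ 1, by induction.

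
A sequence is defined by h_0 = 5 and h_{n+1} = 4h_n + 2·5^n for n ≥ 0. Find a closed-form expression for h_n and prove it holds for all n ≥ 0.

Claim: h_n = 3·4^n + 2·5^n.

Base case: h_0 = 5, and 3·4^0 + 2·5^0 = 3 + 2 = 5.
Assume h_r = 3·4^r + 2·5^r for some r ≥ 0.
Then h_{r+1} = 4h_r + 2·5^r = 4·(3·4^r + 2·5^r) + 2·5^r = 3·4^{r+1} + 8·5^r + 2·5^r = 3·4^{r+1} + 10·5^r = 3·4^{r+1} + 2·5^{r+1}.
By induction, h_n = 3·4^n + 2·5^n for all n ≥ 0.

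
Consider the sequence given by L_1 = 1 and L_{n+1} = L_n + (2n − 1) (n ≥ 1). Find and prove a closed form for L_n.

Claim: L_n = n^2 − 2n + 2.

Base case: L_1 = 1, and 1^2 − 2·1 + 2 = 1.
Assume L_k = k^2 − 2k + 2.
Then L_{k+1} = L_k + (2k − 1) = (k^2 − 2k + 2) + (2k − 1) = k^2 + 1,
and (k+1)^2 − 2·(k+1) + 2 = k^2 + 1.
Hence L_n = n^2 − 2n + 2 for every n ≥ 1, by induction.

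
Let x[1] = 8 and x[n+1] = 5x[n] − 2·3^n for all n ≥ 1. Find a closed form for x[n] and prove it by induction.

Claim: x[n] = 5^n + 3^n.

Base case: x[1] = 8, and 5^1 + 3^1 = 5 + 3 = 8.
Assume x[m] = 5^m + 3^m for some m ≥ 1.
Then x[m+1] = 5x[m] − 2·3^m = 5·(5^m + 3^m) − 2·3^m = 5^{m+1} + 5·3^m − 2·3^m = 5^{m+1} + 3·3^m = 5^{m+1} + 3^{m+1}.
By induction, x[n] = 5^n + 3^n for all n ≥ 1.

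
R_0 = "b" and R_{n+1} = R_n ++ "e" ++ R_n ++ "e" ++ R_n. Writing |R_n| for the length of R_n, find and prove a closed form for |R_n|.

Claim: |R_n| = 2·3^n − 1.

Base case: |R_0| = 1, and 2·3^0 − 1 = 1.
Assume |R_m| = 2·3^m − 1.
Then |R_{m+1}| = 3|R_m| + 2 = 3(2·3^m − 1) + 2 = 2·3^{m+1} − 3 + 2 = 2·3^{m+1} − 1.
This completes the inductive step, so |R_n| = 2·3^n − 1 for all n ≥ 0.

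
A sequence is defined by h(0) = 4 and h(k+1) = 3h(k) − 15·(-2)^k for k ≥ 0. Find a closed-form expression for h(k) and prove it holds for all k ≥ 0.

Claim: h(k) = 3^k + 3·(-2)^k.

Base case: h(0) = 4, and 3^0 + 3·(-2)^0 = 1 + 3 = 4.
Assume h(r) = 3^r + 3·(-2)^r for some r ≥ 0.
Then h(r+1) = 3h(r) − 15·(-2)^r = 3·(3^r + 3·(-2)^r) − 15·(-2)^r = 3^{r+1} + 9·(-2)^r − 15·(-2)^r = 3^{r+1} − 6·(-2)^r = 3^{r+1} + 3·(-2)^{r+1}.
So the formula holds for r+1, and by induction h(k) = 3^k + 3·(-2)^k for all k ≥ 0.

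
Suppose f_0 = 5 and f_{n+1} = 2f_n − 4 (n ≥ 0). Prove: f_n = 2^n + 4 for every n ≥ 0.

Base case: f_0 = 5, and 2^0 + 4 = 1 + 4 = 5.
Assume f_r = 2^r + 4 for some r ≥ 0.
Then f_{r+1} = 2f_r − 4 = 2·(2^r + 4) − 4 = 2^{r+1} + 8 − 4 = 2^{r+1} + 4.
By induction, f_n = 2^n + 4 for all n ≥ 0.

f_n = 2^n + 4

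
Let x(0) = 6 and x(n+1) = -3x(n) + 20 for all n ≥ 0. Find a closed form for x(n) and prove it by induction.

Claim: x(n) = (-3)^n + 5.

Base case: x(0) = 6, and (-3)^0 + 5 = 1 + 5 = 6.
Assume x(m) = (-3)^m + 5 for some m ≥ 0.
Then x(m+1) = -3x(m) + 20 = -3·((-3)^m + 5) + 20 = -3·(-3)^m − 15 + 20 = (-3)^{m+1} + 5.
Hence x(n) = (-3)^n + 5 for every n ≥ 0, by induction.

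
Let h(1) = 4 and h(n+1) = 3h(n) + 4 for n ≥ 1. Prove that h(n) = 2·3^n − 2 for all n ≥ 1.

Base case: h(1) = 4, and 2·3^1 − 2 = 6 − 2 = 4.
Assume h(r) = 2·3^r − 2 for some r ≥ 1.
Then h(r+1) = 3h(r) + 4 = 3·(2·3^r − 2) + 4 = 6·3^r − 6 + 4 = 2·3^{r+1} − 2.
Hence h(n) = 2·3^n − 2 for every n ≥ 1, by induction.

h(n) = 2·3^n − 2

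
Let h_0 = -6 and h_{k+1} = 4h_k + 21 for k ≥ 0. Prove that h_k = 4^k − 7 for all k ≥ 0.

Base case: h_0 = -6, and 4^0 − 7 = 1 − 7 = -6.
Assume h_j = 4^j − 7 for some j ≥ 0.
Then h_{j+1} = 4h_j + 21 = 4·(4^j − 7) + 21 = 4^{j+1} − 28 + 21 = 4^{j+1} − 7.
So the formula holds for j+1, and by induction h_k = 4^k − 7 for all k ≥ 0.

h_k = 4^k − 7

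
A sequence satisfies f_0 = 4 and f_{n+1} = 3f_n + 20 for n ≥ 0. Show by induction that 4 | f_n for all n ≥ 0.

Base case: f_0 = 4 = 4·1, so 4 | f_0.
Assume 4 | f_j, so f_j = 4t for some integer t.
Then f_{j+1} = 3f_j + 20 = 3·(4t) + 20 = 4(3t + 5), so 4 | f_{j+1}.
So the property holds for j+1, and by induction 4 | f_n for all n ≥ 0.

4 | f_n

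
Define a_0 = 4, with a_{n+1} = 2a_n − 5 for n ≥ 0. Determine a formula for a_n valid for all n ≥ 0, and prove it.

Claim: a_n = -2^n + 5.

Base case: a_0 = 4, and -2^0 + 5 = -1 + 5 = 4.
Assume a_j = -2^j + 5 for some j ≥ 0.
Then a_{j+1} = 2a_j − 5 = 2·(-2^j + 5) − 5 = -2^{j+1} + 10 − 5 = -2^{j+1} + 5.
So the formula holds for j+1, and by induction a_n = -2^n + 5 for all n ≥ 0.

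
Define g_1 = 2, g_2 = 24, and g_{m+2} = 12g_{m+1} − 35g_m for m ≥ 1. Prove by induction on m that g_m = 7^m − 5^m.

Base cases: g_1 = 2 and 7^1 − 5^1 = 2; g_2 = 24 and 7^2 − 5^2 = 24.
Assume g_i = 7^i − 5^i for all 1 ≤ i ≤ j, where j ≥ 2.
Then g_{j+1} = 12g_j − 35g_{j−1} = 12·(7^j − 5^j) − 35·(7^{j−1} − 5^{j−1}) = (12·7 − 35)7^{j−1} − (12·5 − 35)5^{j−1} = 49·7^{j−1} − 25·5^{j−1} = 7^{j+1} − 5^{j+1}.
This completes the inductive step, so g_m = 7^m − 5^m for all m ≥ 1.

g_m = 7^m − 5^m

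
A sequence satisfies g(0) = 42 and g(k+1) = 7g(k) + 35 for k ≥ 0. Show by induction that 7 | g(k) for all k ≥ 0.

Base case: g(0) = 42 = 7·6, so 7 | g(0).
Assume 7 | g(r), so g(r) = 7t for some integer t.
Then g(r+1) = 7g(r) + 35 = 7·(7t) + 35 = 7(7t + 5), so 7 | g(r+1).
Hence 7 | g(k) for every k ≥ 0, by induction.

7 | g(k)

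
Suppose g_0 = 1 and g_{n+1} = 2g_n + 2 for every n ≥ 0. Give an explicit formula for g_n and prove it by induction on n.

Claim: g_n = 3·2^n − 2.

Base case: g_0 = 1, and 3·2^0 − 2 = 3 − 2 = 1.
Assume g_k = 3·2^k − 2 for some k ≥ 0.
Then g_{k+1} = 2g_k + 2 = 2·(3·2^k − 2) + 2 = 6·2^k − 4 + 2 = 3·2^{k+1} − 2.
By induction, g_n = 3·2^n − 2 for all n ≥ 0.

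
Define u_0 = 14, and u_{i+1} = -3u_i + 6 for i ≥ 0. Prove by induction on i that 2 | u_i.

Base case: u_0 = 14 = 2·7, so 2 | u_0.
Assume 2 | u_k, so u_k = 2t for some integer t.
Then u_{k+1} = -3u_k + 6 = -3·(2t) + 6 = 2(-3t + 3), so 2 | u_{k+1}.
Hence 2 | u_i for every i ≥ 0, by induction.

2 | u_i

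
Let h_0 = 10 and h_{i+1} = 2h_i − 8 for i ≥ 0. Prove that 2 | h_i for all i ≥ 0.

Base case: h_0 = 10 = 2·5, so 2 | h_0.
Assume 2 | h_r, so h_r = 2t for some integer t.
Then h_{r+1} = 2h_r − 8 = 2·(2t) − 8 = 2(2t − 4), so 2 | h_{r+1}.
Hence 2 | h_i for every i ≥ 0, by induction.

2 | h_i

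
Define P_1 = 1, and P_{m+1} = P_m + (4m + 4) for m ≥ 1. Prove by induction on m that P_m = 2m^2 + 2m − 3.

Base case: P_1 = 1, and 2·1^2 + 2·1 − 3 = 1.
Assume P_k = 2k^2 + 2k − 3.
Then P_{k+1} = P_k + (4k + 4) = (2k^2 + 2k − 3) + (4k + 4) = 2k^2 + 6k + 1,
and 2·(k+1)^2 + 2·(k+1) − 3 = 2k^2 + 6k + 1.
Hence P_m = 2m^2 + 2m − 3 for every m ≥ 1, by induction.

P_m = 2m^2 + 2m − 3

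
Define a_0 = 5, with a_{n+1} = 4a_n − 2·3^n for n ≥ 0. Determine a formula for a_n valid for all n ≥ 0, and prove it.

Claim: a_n = 3·4^n + 2·3^n.

Base case: a_0 = 5, and 3·4^0 + 2·3^0 = 3 + 2 = 5.
Assume a_m = 3·4^m + 2·3^m for some m ≥ 0.
Then a_{m+1} = 4a_m − 2·3^m = 4·(3·4^m + 2·3^m) − 2·3^m = 3·4^{m+1} + 8·3^m − 2·3^m = 3·4^{m+1} + 6·3^m = 3·4^{m+1} + 2·3^{m+1}.
Hence a_n = 3·4^n + 2·3^n for every n ≥ 0, by induction.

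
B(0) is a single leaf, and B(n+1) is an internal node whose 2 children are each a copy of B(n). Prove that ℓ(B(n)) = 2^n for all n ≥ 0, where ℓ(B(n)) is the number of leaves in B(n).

Base case: ℓ(B(0)) = 1, and 2^0 = 1.
Assume ℓ(B(j)) = 2^j.
Then ℓ(B(j+1)) = 2·ℓ(B(j)) = 2·2^j = 2^{j+1}.
Hence ℓ(B(n)) = 2^n for every n ≥ 0, by induction.

ℓ(B(n)) = 2^n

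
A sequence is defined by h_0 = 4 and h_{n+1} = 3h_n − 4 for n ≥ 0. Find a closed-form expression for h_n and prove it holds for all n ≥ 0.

Claim: h_n = 2·3^n + 2.

Base case: h_0 = 4, and 2·3^0 + 2 = 2 + 2 = 4.
Assume h_r = 2·3^r + 2 for some r ≥ 0.
Then h_{r+1} = 3h_r − 4 = 3·(2·3^r + 2) − 4 = 6·3^r + 6 − 4 = 2·3^{r+1} + 2.
Hence h_n = 2·3^n + 2 for every n ≥ 0, by induction.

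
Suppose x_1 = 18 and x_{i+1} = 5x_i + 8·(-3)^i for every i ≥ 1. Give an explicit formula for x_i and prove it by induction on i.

Claim: x_i = 3·5^i − (-3)^i.

Base case: x_1 = 18, and 3·5^1 − (-3)^1 = 15 + 3 = 18.
Assume x_k = 3·5^k − (-3)^k for some k ≥ 1.
Then x_{k+1} = 5x_k + 8·(-3)^k = 5·(3·5^k − (-3)^k) + 8·(-3)^k = 3·5^{k+1} − 5·(-3)^k + 8·(-3)^k = 3·5^{k+1} + 3·(-3)^k = 3·5^{k+1} − (-3)^{k+1}.
By induction, x_i = 3·5^i − (-3)^i for all i ≥ 1.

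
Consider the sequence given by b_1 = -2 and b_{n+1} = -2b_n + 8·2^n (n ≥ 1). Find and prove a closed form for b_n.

Claim: b_n = 3·(-2)^n + 2·2^n.

Base case: b_1 = -2, and 3·(-2)^1 + 2·2^1 = -6 + 4 = -2.
Assume b_k = 3·(-2)^k + 2·2^k for some k ≥ 1.
Then b_{k+1} = -2b_k + 8·2^k = -2·(3·(-2)^k + 2·2^k) + 8·2^k = 3·(-2)^{k+1} − 4·2^k + 8·2^k = 3·(-2)^{k+1} + 4·2^k = 3·(-2)^{k+1} + 2·2^{k+1}.
So the formula holds for k+1, and by induction b_n = 3·(-2)^n + 2·2^n for all n ≥ 1.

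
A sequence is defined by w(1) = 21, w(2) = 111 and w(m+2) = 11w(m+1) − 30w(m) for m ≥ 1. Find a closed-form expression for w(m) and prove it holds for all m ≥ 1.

Claim: w(m) = 3·5^m + 6^m.

Base cases: w(1) = 21 and 3·5^1 + 6^1 = 21; w(2) = 111 and 3·5^2 + 6^2 = 111.
Assume w(j) = 3·5^j + 6^j for all 1 ≤ j ≤ r, where r ≥ 2.
Then w(r+1) = 11w(r) − 30w(r−1) = 11·(3·5^r + 6^r) − 30·(3·5^{r−1} + 6^{r−1}) = 3·(11·5 − 30)5^{r−1} + (11·6 − 30)6^{r−1} = 75·5^{r−1} + 36·6^{r−1} = 3·5^{r+1} + 6^{r+1}.
By strong induction, w(m) = 3·5^m + 6^m for all m ≥ 1.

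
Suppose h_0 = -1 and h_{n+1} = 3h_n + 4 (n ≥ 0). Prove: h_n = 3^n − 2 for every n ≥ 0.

Base case: h_0 = -1, and 3^0 − 2 = 1 − 2 = -1.
Assume h_j = 3^j − 2 for some j ≥ 0.
Then h_{j+1} = 3h_j + 4 = 3·(3^j − 2) + 4 = 3^{j+1} − 6 + 4 = 3^{j+1} − 2.
This completes the inductive step, so h_n = 3^n − 2 for all n ≥ 0.

h_n = 3^n − 2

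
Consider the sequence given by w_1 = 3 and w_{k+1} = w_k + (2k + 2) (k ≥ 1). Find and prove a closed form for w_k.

Claim: w_k = k^2 + k + 1.

Base case: w_1 = 3, and 1^2 + 1 + 1 = 3.
Assume w_r = r^2 + r + 1.
Then w_{r+1} = w_r + (2r + 2) = (r^2 + r + 1) + (2r + 2) = r^2 + 3r + 3,
and (r+1)^2 + (r+1) + 1 = r^2 + 3r + 3.
By induction, w_k = k^2 + k + 1 for all k ≥ 1.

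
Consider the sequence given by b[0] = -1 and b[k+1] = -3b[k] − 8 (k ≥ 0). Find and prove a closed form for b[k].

Claim: b[k] = (-3)^k − 2.

Base case: b[0] = -1, and (-3)^0 − 2 = 1 − 2 = -1.
Assume b[r] = (-3)^r − 2 for some r ≥ 0.
Then b[r+1] = -3b[r] − 8 = -3·((-3)^r − 2) − 8 = -3·(-3)^r + 6 − 8 = (-3)^{r+1} − 2.
By induction, b[k] = (-3)^k − 2 for all k ≥ 0.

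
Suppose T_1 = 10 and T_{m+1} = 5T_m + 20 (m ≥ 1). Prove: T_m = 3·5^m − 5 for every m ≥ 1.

Base case: T_1 = 10, and 3·5^1 − 5 = 15 − 5 = 10.
Assume T_k = 3·5^k − 5 for some k ≥ 1.
Then T_{k+1} = 5T_k + 20 = 5·(3·5^k − 5) + 20 = 15·5^k − 25 + 20 = 3·5^{k+1} − 5.
By induction, T_m = 3·5^m − 5 for all m ≥ 1.

T_m = 3·5^m − 5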